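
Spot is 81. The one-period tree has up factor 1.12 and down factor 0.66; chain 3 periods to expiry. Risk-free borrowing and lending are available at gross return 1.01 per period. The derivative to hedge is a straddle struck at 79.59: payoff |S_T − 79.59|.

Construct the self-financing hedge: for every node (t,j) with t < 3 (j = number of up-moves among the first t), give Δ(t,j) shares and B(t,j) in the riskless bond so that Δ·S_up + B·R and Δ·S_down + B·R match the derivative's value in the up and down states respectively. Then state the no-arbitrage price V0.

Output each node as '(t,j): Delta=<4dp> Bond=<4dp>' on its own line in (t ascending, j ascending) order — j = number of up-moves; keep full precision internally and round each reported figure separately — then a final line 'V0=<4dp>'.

Under the risk-neutral measure, an up-move has probability p* = (R−d)/(u−d) = 0.7609 and values discount at R = 1.01.
Terminal payoffs: V(3,0)=56.3028, V(3,1)=40.0724, V(3,2)=12.5298, V(3,3)=34.2092
  t=2,j=0: stock 35.2836 → up 39.5176 (V=40.0724), down 23.2872 (V=56.3028). Price 43.5184; hedge Δ=-1.0000, bond B=78.8020.
  t=2,j=1: stock 59.8752 → up 67.0602 (V=12.5298), down 39.5176 (V=40.0724). Price 18.9268; hedge Δ=-1.0000, bond B=78.8020.
  t=2,j=2: stock 101.6064 → up 113.7992 (V=34.2092), down 67.0602 (V=12.5298). Price 28.7376; hedge Δ=0.4638, bond B=-18.3915.
  t=1,j=0: stock 53.4600 → up 59.8752 (V=18.9268), down 35.2836 (V=43.5184). Price 24.5618; hedge Δ=-1.0000, bond B=78.0218.
  t=1,j=1: stock 90.7200 → up 101.6064 (V=28.7376), down 59.8752 (V=18.9268). Price 26.1302; hedge Δ=0.2351, bond B=4.8024.
  t=0,j=0: stock 81.0000 → up 90.7200 (V=26.1302), down 53.4600 (V=24.5618). Price 25.5002; hedge Δ=0.0421, bond B=22.0905.
Check: Δ(0,0)·S0 + B(0,0) = 25.5002 = V0.

(0,0): Delta=0.0421 Bond=22.0905
(1,0): Delta=-1.0000 Bond=78.0218
(1,1): Delta=0.2351 Bond=4.8024
(2,0): Delta=-1.0000 Bond=78.8020
(2,1): Delta=-1.0000 Bond=78.8020
(2,2): Delta=0.4638 Bond=-18.3915
V0=25.5002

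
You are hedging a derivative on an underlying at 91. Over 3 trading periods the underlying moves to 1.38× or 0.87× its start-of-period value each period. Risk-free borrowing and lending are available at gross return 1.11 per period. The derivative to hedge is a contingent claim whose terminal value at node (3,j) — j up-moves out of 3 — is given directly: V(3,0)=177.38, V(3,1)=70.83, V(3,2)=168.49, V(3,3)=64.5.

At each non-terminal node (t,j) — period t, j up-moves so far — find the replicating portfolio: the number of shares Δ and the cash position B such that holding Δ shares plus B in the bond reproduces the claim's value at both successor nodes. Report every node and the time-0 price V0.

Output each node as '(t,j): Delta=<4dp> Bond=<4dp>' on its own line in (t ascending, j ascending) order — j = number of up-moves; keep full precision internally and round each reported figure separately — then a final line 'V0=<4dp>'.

(0,0): Delta=-0.0740 Bond=94.7177
(1,0): Delta=-0.2332 Bond=117.7399
(1,1): Delta=0.0389 Bond=90.9580
(2,0): Delta=-3.0332 Bond=323.5511
(2,1): Delta=1.7527 Bond=-86.2761
(2,2): Delta=-1.1766 Bond=311.6078
V0=87.9838

Since d<R<u, set p* = (R−d)/(u−d) = 0.4706; price each node as the discounted p*-expectation of its children.
Payoff layer (t=3): V(3,0)=177.3800, V(3,1)=70.8300, V(3,2)=168.4900, V(3,3)=64.5000
  t=2,j=0: stock 68.8779 → up 95.0515 (V=70.8300), down 59.9238 (V=177.3800). Price 114.6296; hedge Δ=-3.0332, bond B=323.5511.
  t=2,j=1: stock 109.2546 → up 150.7713 (V=168.4900), down 95.0515 (V=70.8300). Price 105.2141; hedge Δ=1.7527, bond B=-86.2761.
  t=2,j=2: stock 173.3004 → up 239.1546 (V=64.5000), down 150.7713 (V=168.4900). Price 107.7059; hedge Δ=-1.1766, bond B=311.6078.
  t=1,j=0: stock 79.1700 → up 109.2546 (V=105.2141), down 68.8779 (V=114.6296). Price 99.2782; hedge Δ=-0.2332, bond B=117.7399.
  t=1,j=1: stock 125.5800 → up 173.3004 (V=107.7059), down 109.2546 (V=105.2141). Price 95.8439; hedge Δ=0.0389, bond B=90.9580.
  t=0,j=0: stock 91.0000 → up 125.5800 (V=95.8439), down 79.1700 (V=99.2782). Price 87.9838; hedge Δ=-0.0740, bond B=94.7177.
Root portfolio cost Δ·91+B reproduces V0=87.9838.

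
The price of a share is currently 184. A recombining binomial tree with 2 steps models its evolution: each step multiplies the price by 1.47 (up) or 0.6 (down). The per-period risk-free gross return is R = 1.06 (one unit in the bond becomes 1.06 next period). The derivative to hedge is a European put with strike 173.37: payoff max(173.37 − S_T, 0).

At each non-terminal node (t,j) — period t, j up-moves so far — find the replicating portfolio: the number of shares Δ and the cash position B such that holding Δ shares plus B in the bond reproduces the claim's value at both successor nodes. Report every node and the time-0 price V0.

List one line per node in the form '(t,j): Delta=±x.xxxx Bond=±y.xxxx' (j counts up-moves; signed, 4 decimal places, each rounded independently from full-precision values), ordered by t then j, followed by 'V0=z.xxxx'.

Under the risk-neutral measure, an up-move has probability p* = (R−d)/(u−d) = 0.5287 and values discount at R = 1.06.
Terminal values V(2,·): V(2,0)=107.1300, V(2,1)=11.0820, V(2,2)=0.0000
  t=1,j=0: stock 110.4000 → up 162.2880 (V=11.0820), down 66.2400 (V=107.1300). Price 53.1566; hedge Δ=-1.0000, bond B=163.5566.
  t=1,j=1: stock 270.4800 → up 397.6056 (V=0.0000), down 162.2880 (V=11.0820). Price 4.9269; hedge Δ=-0.0471, bond B=17.6649.
  t=0,j=0: stock 184.0000 → up 270.4800 (V=4.9269), down 110.4000 (V=53.1566). Price 26.0904; hedge Δ=-0.3013, bond B=81.5268.
Each (Δ,B) replicates both successor values, so the strategy is self-financing and V0 is arbitrage-free.

(0,0): Delta=-0.3013 Bond=81.5268
(1,0): Delta=-1.0000 Bond=163.5566
(1,1): Delta=-0.0471 Bond=17.6649
V0=26.0904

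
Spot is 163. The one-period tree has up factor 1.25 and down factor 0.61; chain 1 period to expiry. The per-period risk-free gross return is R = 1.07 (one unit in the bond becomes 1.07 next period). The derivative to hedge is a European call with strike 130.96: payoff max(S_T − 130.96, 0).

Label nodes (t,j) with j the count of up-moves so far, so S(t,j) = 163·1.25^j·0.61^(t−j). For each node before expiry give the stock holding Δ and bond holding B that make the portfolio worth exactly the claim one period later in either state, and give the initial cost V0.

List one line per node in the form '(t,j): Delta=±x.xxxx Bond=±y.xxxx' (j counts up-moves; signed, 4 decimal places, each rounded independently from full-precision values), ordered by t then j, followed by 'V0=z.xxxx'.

No-arbitrage ⇒ martingale measure with p* = (R−d)/(u−d) = 0.7188.
Payoff layer (t=1): V(1,0)=0.0000, V(1,1)=72.7900
(0,0): S=163.0000. Δ = (V_up−V_dn)/(S_up−S_dn) = (72.7900−0.0000)/(203.7500−99.4300) = 0.6978. V = [p*·72.7900 + (1−p*)·0.0000]/1.07 = 48.8952. B = V − Δ·S = -64.8392.
The time-0 hedge costs 48.8952, which is the no-arbitrage price.

(0,0): Delta=0.6978 Bond=-64.8392
V0=48.8952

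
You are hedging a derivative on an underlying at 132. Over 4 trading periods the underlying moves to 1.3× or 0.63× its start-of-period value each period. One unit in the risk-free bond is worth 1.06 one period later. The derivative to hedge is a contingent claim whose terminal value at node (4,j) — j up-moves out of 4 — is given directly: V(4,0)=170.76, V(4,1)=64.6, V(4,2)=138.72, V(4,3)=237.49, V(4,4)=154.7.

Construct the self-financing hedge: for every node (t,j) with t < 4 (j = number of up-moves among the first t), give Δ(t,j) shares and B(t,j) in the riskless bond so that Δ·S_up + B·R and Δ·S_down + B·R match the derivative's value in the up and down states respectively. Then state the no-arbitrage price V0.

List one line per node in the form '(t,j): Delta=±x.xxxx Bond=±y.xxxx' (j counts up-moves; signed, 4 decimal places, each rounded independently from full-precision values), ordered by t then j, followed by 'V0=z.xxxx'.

(0,0): Delta=0.3348 Bond=90.9570
(1,0): Delta=0.9766 Bond=43.0396
(1,1): Delta=0.1612 Bond=126.2051
(2,0): Delta=0.2565 Bond=83.3527
(2,1): Delta=1.1714 Bond=24.5630
(2,2): Delta=-0.1121 Bond=194.7342
(3,0): Delta=-4.8005 Bond=255.2661
(3,1): Delta=1.6243 Bond=-4.8065
(3,2): Delta=1.0489 Bond=43.2516
(3,3): Delta=-0.4261 Bond=297.4880
V0=135.1503

Since d<R<u, set p* = (R−d)/(u−d) = 0.6418; price each node as the discounted p*-expectation of its children.
At expiry t=4: V(4,0)=170.7600, V(4,1)=64.6000, V(4,2)=138.7200, V(4,3)=237.4900, V(4,4)=154.7000
Node (3,0) S=33.0062: V=(p*·64.6000+(1−p*)·170.7600)/1.06=96.8184; Δ=(64.6000−170.7600)/(42.9081−20.7939)=-4.8005; B=V−Δ·S=255.2661
Node (3,1) S=68.1080: V=(p*·138.7200+(1−p*)·64.6000)/1.06=105.8203; Δ=(138.7200−64.6000)/(88.5405−42.9081)=1.6243; B=V−Δ·S=-4.8065
Node (3,2) S=140.5404: V=(p*·237.4900+(1−p*)·138.7200)/1.06=190.6695; Δ=(237.4900−138.7200)/(182.7025−88.5405)=1.0489; B=V−Δ·S=43.2516
Node (3,3) S=290.0040: V=(p*·154.7000+(1−p*)·237.4900)/1.06=173.9209; Δ=(154.7000−237.4900)/(377.0052−182.7025)=-0.4261; B=V−Δ·S=297.4880
Node (2,0) S=52.3908: V=(p*·105.8203+(1−p*)·96.8184)/1.06=96.7884; Δ=(105.8203−96.8184)/(68.1080−33.0062)=0.2565; B=V−Δ·S=83.3527
Node (2,1) S=108.1080: V=(p*·190.6695+(1−p*)·105.8203)/1.06=151.2036; Δ=(190.6695−105.8203)/(140.5404−68.1080)=1.1714; B=V−Δ·S=24.5630
Node (2,2) S=223.0800: V=(p*·173.9209+(1−p*)·190.6695)/1.06=169.7362; Δ=(173.9209−190.6695)/(290.0040−140.5404)=-0.1121; B=V−Δ·S=194.7342
Node (1,0) S=83.1600: V=(p*·151.2036+(1−p*)·96.7884)/1.06=124.2562; Δ=(151.2036−96.7884)/(108.1080−52.3908)=0.9766; B=V−Δ·S=43.0396
Node (1,1) S=171.6000: V=(p*·169.7362+(1−p*)·151.2036)/1.06=153.8657; Δ=(169.7362−151.2036)/(223.0800−108.1080)=0.1612; B=V−Δ·S=126.2051
Node (0,0) S=132.0000: V=(p*·153.8657+(1−p*)·124.2562)/1.06=135.1503; Δ=(153.8657−124.2562)/(171.6000−83.1600)=0.3348; B=V−Δ·S=90.9570
Check: Δ(0,0)·S0 + B(0,0) = 135.1503 = V0.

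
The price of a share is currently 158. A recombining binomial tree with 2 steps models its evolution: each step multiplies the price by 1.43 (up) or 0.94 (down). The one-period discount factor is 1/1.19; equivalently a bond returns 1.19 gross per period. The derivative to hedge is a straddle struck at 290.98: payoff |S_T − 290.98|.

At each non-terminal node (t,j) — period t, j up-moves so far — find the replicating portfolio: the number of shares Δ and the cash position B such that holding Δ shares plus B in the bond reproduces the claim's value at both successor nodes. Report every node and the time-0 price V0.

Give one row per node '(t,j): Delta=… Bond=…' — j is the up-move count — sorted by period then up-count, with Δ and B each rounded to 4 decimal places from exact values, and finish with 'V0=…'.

Since d<R<u, set p* = (R−d)/(u−d) = 0.5102; price each node as the discounted p*-expectation of its children.
Terminal values V(2,·): V(2,0)=151.3712, V(2,1)=78.5964, V(2,2)=32.1142
(1,0): S=148.5200. Δ = (V_up−V_dn)/(S_up−S_dn) = (78.5964−151.3712)/(212.3836−139.6088) = -1.0000. V = [p*·78.5964 + (1−p*)·151.3712]/1.19 = 96.0010. B = V − Δ·S = 244.5210.
(1,1): S=225.9400. Δ = (V_up−V_dn)/(S_up−S_dn) = (32.1142−78.5964)/(323.0942−212.3836) = -0.4199. V = [p*·32.1142 + (1−p*)·78.5964]/1.19 = 46.1185. B = V − Δ·S = 140.9801.
(0,0): S=158.0000. Δ = (V_up−V_dn)/(S_up−S_dn) = (46.1185−96.0010)/(225.9400−148.5200) = -0.6443. V = [p*·46.1185 + (1−p*)·96.0010]/1.19 = 59.2863. B = V − Δ·S = 161.0874.
Root portfolio cost Δ·158+B reproduces V0=59.2863.

(0,0): Delta=-0.6443 Bond=161.0874
(1,0): Delta=-1.0000 Bond=244.5210
(1,1): Delta=-0.4199 Bond=140.9801
V0=59.2863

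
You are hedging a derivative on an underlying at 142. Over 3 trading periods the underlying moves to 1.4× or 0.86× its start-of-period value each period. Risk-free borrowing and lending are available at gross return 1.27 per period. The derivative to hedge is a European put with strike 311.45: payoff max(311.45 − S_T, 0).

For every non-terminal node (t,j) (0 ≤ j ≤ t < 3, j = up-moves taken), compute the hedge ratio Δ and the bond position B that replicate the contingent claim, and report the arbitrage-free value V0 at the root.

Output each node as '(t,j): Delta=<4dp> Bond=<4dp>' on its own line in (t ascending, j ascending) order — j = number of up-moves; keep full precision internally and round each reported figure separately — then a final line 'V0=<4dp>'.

No-arbitrage ⇒ martingale measure with p* = (R−d)/(u−d) = 0.7593.
At expiry t=3: V(3,0)=221.1300, V(3,1)=164.4175, V(3,2)=72.0948, V(3,3)=0.0000
(2,0): S=105.0232. Δ = (V_up−V_dn)/(S_up−S_dn) = (164.4175−221.1300)/(147.0325−90.3200) = -1.0000. V = [p*·164.4175 + (1−p*)·221.1300]/1.27 = 140.2130. B = V − Δ·S = 245.2362.
(2,1): S=170.9680. Δ = (V_up−V_dn)/(S_up−S_dn) = (72.0948−164.4175)/(239.3552−147.0325) = -1.0000. V = [p*·72.0948 + (1−p*)·164.4175]/1.27 = 74.2682. B = V − Δ·S = 245.2362.
(2,2): S=278.3200. Δ = (V_up−V_dn)/(S_up−S_dn) = (0.0000−72.0948)/(389.6480−239.3552) = -0.4797. V = [p*·0.0000 + (1−p*)·72.0948]/1.27 = 13.6663. B = V − Δ·S = 147.1752.
(1,0): S=122.1200. Δ = (V_up−V_dn)/(S_up−S_dn) = (74.2682−140.2130)/(170.9680−105.0232) = -1.0000. V = [p*·74.2682 + (1−p*)·140.2130]/1.27 = 70.9794. B = V − Δ·S = 193.0994.
(1,1): S=198.8000. Δ = (V_up−V_dn)/(S_up−S_dn) = (13.6663−74.2682)/(278.3200−170.9680) = -0.5645. V = [p*·13.6663 + (1−p*)·74.2682]/1.27 = 22.2485. B = V − Δ·S = 134.4744.
(0,0): S=142.0000. Δ = (V_up−V_dn)/(S_up−S_dn) = (22.2485−70.9794)/(198.8000−122.1200) = -0.6355. V = [p*·22.2485 + (1−p*)·70.9794]/1.27 = 26.7559. B = V − Δ·S = 116.9983.
Check: Δ(0,0)·S0 + B(0,0) = 26.7559 = V0.

(0,0): Delta=-0.6355 Bond=116.9983
(1,0): Delta=-1.0000 Bond=193.0994
(1,1): Delta=-0.5645 Bond=134.4744
(2,0): Delta=-1.0000 Bond=245.2362
(2,1): Delta=-1.0000 Bond=245.2362
(2,2): Delta=-0.4797 Bond=147.1752
V0=26.7559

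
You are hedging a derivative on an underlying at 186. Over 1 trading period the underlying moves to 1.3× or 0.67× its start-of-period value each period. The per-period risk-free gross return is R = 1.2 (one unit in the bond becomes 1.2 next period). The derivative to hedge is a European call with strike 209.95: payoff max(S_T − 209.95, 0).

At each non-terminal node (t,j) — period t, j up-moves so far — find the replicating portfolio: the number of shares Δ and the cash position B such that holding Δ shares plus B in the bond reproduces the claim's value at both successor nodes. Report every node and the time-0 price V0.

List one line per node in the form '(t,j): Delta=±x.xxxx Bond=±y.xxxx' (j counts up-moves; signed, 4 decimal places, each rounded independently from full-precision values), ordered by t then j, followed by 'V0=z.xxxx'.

Risk-neutral probability p* = (R−d)/(u−d) = (1.2−0.67)/(1.3−0.67) = 0.8413.
Terminal payoffs: V(1,0)=0.0000, V(1,1)=31.8500
  t=0,j=0: stock 186.0000 → up 241.8000 (V=31.8500), down 124.6200 (V=0.0000). Price 22.3287; hedge Δ=0.2718, bond B=-28.2269.
Root portfolio cost Δ·186+B reproduces V0=22.3287.

(0,0): Delta=0.2718 Bond=-28.2269
V0=22.3287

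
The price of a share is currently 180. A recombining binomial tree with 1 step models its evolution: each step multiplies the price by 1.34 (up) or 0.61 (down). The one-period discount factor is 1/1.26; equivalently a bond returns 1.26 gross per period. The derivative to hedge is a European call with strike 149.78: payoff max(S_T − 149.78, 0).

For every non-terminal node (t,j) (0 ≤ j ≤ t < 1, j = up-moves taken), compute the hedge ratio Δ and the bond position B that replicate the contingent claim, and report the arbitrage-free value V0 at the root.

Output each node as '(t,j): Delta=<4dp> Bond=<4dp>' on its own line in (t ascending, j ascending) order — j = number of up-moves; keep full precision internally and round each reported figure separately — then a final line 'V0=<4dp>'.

No-arbitrage ⇒ martingale measure with p* = (R−d)/(u−d) = 0.8904.
Terminal values V(1,·): V(1,0)=0.0000, V(1,1)=91.4200
Node (0,0) S=180.0000: V=(p*·91.4200+(1−p*)·0.0000)/1.26=64.6043; Δ=(91.4200−0.0000)/(241.2000−109.8000)=0.6957; B=V−Δ·S=-60.6286
Check: Δ(0,0)·S0 + B(0,0) = 64.6043 = V0.

(0,0): Delta=0.6957 Bond=-60.6286
V0=64.6043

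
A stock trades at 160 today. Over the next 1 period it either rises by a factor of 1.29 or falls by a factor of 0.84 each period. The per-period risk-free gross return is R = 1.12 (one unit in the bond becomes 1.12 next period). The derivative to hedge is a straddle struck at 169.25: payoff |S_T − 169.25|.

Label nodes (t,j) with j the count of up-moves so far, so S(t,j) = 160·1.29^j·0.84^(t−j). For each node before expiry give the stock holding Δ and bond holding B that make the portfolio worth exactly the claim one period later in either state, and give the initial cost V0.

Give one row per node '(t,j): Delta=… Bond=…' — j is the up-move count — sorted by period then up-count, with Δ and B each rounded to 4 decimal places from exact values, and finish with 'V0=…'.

Risk-neutral probability p* = (R−d)/(u−d) = (1.12−0.84)/(1.29−0.84) = 0.6222.
Terminal payoffs: V(1,0)=34.8500, V(1,1)=37.1500
Node (0,0) S=160.0000: V=(p*·37.1500+(1−p*)·34.8500)/1.12=32.3938; Δ=(37.1500−34.8500)/(206.4000−134.4000)=0.0319; B=V−Δ·S=27.2827
Root portfolio cost Δ·160+B reproduces V0=32.3938.

(0,0): Delta=0.0319 Bond=27.2827
V0=32.3938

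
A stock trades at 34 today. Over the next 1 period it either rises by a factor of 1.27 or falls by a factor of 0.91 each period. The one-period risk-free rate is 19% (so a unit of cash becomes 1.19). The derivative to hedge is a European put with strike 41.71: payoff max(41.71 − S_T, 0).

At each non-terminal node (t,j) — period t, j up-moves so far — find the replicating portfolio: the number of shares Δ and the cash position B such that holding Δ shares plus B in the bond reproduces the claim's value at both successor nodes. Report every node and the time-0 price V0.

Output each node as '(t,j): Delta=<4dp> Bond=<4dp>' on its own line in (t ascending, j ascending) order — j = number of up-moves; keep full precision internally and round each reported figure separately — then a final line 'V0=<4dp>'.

(0,0): Delta=-0.8799 Bond=31.9279
V0=2.0112

No-arbitrage ⇒ martingale measure with p* = (R−d)/(u−d) = 0.7778.
Terminal values V(1,·): V(1,0)=10.7700, V(1,1)=0.0000
(0,0): S=34.0000. Δ = (V_up−V_dn)/(S_up−S_dn) = (0.0000−10.7700)/(43.1800−30.9400) = -0.8799. V = [p*·0.0000 + (1−p*)·10.7700]/1.19 = 2.0112. B = V − Δ·S = 31.9279.
Each (Δ,B) replicates both successor values, so the strategy is self-financing and V0 is arbitrage-free.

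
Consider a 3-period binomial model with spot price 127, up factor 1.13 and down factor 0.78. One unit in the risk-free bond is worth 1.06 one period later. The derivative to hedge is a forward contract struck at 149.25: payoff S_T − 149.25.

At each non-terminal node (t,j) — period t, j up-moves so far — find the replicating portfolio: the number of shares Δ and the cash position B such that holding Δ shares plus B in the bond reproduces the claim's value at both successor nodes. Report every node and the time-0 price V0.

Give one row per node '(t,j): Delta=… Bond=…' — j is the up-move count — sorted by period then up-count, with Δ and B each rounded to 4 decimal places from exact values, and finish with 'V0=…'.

No-arbitrage ⇒ martingale measure with p* = (R−d)/(u−d) = 0.8000.
Terminal payoffs: V(3,0)=-88.9819, V(3,1)=-61.9385, V(3,2)=-22.7603, V(3,3)=33.9979
(2,0): S=77.2668. Δ = (V_up−V_dn)/(S_up−S_dn) = (-61.9385−-88.9819)/(87.3115−60.2681) = 1.0000. V = [p*·-61.9385 + (1−p*)·-88.9819]/1.06 = -63.5351. B = V − Δ·S = -140.8019.
(2,1): S=111.9378. Δ = (V_up−V_dn)/(S_up−S_dn) = (-22.7603−-61.9385)/(126.4897−87.3115) = 1.0000. V = [p*·-22.7603 + (1−p*)·-61.9385]/1.06 = -28.8641. B = V − Δ·S = -140.8019.
(2,2): S=162.1663. Δ = (V_up−V_dn)/(S_up−S_dn) = (33.9979−-22.7603)/(183.2479−126.4897) = 1.0000. V = [p*·33.9979 + (1−p*)·-22.7603]/1.06 = 21.3644. B = V − Δ·S = -140.8019.
(1,0): S=99.0600. Δ = (V_up−V_dn)/(S_up−S_dn) = (-28.8641−-63.5351)/(111.9378−77.2668) = 1.0000. V = [p*·-28.8641 + (1−p*)·-63.5351]/1.06 = -33.7720. B = V − Δ·S = -132.8320.
(1,1): S=143.5100. Δ = (V_up−V_dn)/(S_up−S_dn) = (21.3644−-28.8641)/(162.1663−111.9378) = 1.0000. V = [p*·21.3644 + (1−p*)·-28.8641]/1.06 = 10.6780. B = V − Δ·S = -132.8320.
(0,0): S=127.0000. Δ = (V_up−V_dn)/(S_up−S_dn) = (10.6780−-33.7720)/(143.5100−99.0600) = 1.0000. V = [p*·10.6780 + (1−p*)·-33.7720]/1.06 = 1.6868. B = V − Δ·S = -125.3132.
The time-0 hedge costs 1.6868, which is the no-arbitrage price.

(0,0): Delta=1.0000 Bond=-125.3132
(1,0): Delta=1.0000 Bond=-132.8320
(1,1): Delta=1.0000 Bond=-132.8320
(2,0): Delta=1.0000 Bond=-140.8019
(2,1): Delta=1.0000 Bond=-140.8019
(2,2): Delta=1.0000 Bond=-140.8019
V0=1.6868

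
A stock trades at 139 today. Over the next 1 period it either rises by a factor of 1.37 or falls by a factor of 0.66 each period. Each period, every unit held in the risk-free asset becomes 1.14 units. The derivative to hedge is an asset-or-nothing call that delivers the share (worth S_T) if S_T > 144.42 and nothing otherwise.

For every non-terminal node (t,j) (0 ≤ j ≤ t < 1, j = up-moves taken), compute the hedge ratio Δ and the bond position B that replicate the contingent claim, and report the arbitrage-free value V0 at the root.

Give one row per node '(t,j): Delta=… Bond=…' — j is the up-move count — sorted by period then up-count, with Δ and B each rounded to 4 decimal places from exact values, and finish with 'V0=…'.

The replicating-portfolio and risk-neutral prices coincide; use p* = (1.14−0.66)/(1.37−0.66) = 0.6761 for the latter.
Terminal values V(1,·): V(1,0)=0.0000, V(1,1)=190.4300
  t=0,j=0: stock 139.0000 → up 190.4300 (V=190.4300), down 91.7400 (V=0.0000). Price 112.9311; hedge Δ=1.9296, bond B=-155.2802.
Root portfolio cost Δ·139+B reproduces V0=112.9311.

(0,0): Delta=1.9296 Bond=-155.2802
V0=112.9311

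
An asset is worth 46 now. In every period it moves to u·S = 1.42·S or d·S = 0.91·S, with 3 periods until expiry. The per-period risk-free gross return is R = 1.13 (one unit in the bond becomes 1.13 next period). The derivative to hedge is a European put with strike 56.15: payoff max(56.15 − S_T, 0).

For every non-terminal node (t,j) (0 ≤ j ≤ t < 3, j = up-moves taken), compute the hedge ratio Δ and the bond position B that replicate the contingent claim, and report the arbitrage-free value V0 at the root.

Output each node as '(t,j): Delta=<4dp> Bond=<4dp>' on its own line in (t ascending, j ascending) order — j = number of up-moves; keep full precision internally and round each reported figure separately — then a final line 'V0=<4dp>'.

Since d<R<u, set p* = (R−d)/(u−d) = 0.4314; price each node as the discounted p*-expectation of its children.
Terminal payoffs: V(3,0)=21.4857, V(3,1)=2.0585, V(3,2)=0.0000, V(3,3)=0.0000
  t=2,j=0: stock 38.0926 → up 54.0915 (V=2.0585), down 34.6643 (V=21.4857). Price 11.5977; hedge Δ=-1.0000, bond B=49.6903.
  t=2,j=1: stock 59.4412 → up 84.4065 (V=0.0000), down 54.0915 (V=2.0585). Price 1.0359; hedge Δ=-0.0679, bond B=5.0722.
  t=2,j=2: stock 92.7544 → up 131.7112 (V=0.0000), down 84.4065 (V=0.0000). Price 0.0000; hedge Δ=0.0000, bond B=0.0000.
  t=1,j=0: stock 41.8600 → up 59.4412 (V=1.0359), down 38.0926 (V=11.5977). Price 6.2315; hedge Δ=-0.4947, bond B=26.9409.
  t=1,j=1: stock 65.3200 → up 92.7544 (V=0.0000), down 59.4412 (V=1.0359). Price 0.5213; hedge Δ=-0.0311, bond B=2.5524.
  t=0,j=0: stock 46.0000 → up 65.3200 (V=0.5213), down 41.8600 (V=6.2315). Price 3.3347; hedge Δ=-0.2434, bond B=14.5313.
Each (Δ,B) replicates both successor values, so the strategy is self-financing and V0 is arbitrage-free.

(0,0): Delta=-0.2434 Bond=14.5313
(1,0): Delta=-0.4947 Bond=26.9409
(1,1): Delta=-0.0311 Bond=2.5524
(2,0): Delta=-1.0000 Bond=49.6903
(2,1): Delta=-0.0679 Bond=5.0722
(2,2): Delta=0.0000 Bond=0.0000
V0=3.3347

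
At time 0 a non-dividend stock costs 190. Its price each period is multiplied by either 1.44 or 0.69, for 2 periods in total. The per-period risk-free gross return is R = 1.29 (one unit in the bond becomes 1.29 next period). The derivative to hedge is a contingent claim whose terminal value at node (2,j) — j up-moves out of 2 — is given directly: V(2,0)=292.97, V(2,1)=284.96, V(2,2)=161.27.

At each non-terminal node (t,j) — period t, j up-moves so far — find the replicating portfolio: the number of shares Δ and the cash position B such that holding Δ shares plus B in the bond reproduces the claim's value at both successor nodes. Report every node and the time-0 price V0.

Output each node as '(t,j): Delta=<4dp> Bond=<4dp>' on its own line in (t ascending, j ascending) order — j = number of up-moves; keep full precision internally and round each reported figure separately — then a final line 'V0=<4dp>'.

(0,0): Delta=-0.5470 Bond=227.7938
(1,0): Delta=-0.0815 Bond=232.8211
(1,1): Delta=-0.6028 Bond=309.1122
V0=123.8620

The replicating-portfolio and risk-neutral prices coincide; use p* = (1.29−0.69)/(1.44−0.69) = 0.8000 for the latter.
At expiry t=2: V(2,0)=292.9700, V(2,1)=284.9600, V(2,2)=161.2700
(1,0): S=131.1000. Δ = (V_up−V_dn)/(S_up−S_dn) = (284.9600−292.9700)/(188.7840−90.4590) = -0.0815. V = [p*·284.9600 + (1−p*)·292.9700]/1.29 = 222.1411. B = V − Δ·S = 232.8211.
(1,1): S=273.6000. Δ = (V_up−V_dn)/(S_up−S_dn) = (161.2700−284.9600)/(393.9840−188.7840) = -0.6028. V = [p*·161.2700 + (1−p*)·284.9600]/1.29 = 144.1922. B = V − Δ·S = 309.1122.
(0,0): S=190.0000. Δ = (V_up−V_dn)/(S_up−S_dn) = (144.1922−222.1411)/(273.6000−131.1000) = -0.5470. V = [p*·144.1922 + (1−p*)·222.1411]/1.29 = 123.8620. B = V − Δ·S = 227.7938.
The time-0 hedge costs 123.8620, which is the no-arbitrage price.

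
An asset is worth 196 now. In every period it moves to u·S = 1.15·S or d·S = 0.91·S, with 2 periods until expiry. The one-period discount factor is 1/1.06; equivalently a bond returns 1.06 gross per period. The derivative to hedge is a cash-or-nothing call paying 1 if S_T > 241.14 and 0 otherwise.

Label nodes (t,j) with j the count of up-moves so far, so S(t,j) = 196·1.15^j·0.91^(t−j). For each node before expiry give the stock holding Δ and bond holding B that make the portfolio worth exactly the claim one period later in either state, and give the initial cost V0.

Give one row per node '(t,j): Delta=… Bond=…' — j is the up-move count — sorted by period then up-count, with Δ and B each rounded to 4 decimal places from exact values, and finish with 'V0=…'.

(0,0): Delta=0.0125 Bond=-2.1091
(1,0): Delta=0.0000 Bond=0.0000
(1,1): Delta=0.0185 Bond=-3.5770
V0=0.3477

The replicating-portfolio and risk-neutral prices coincide; use p* = (1.06−0.91)/(1.15−0.91) = 0.6250 for the latter.
Terminal values V(2,·): V(2,0)=0.0000, V(2,1)=0.0000, V(2,2)=1.0000
Node (1,0) S=178.3600: V=(p*·0.0000+(1−p*)·0.0000)/1.06=0.0000; Δ=(0.0000−0.0000)/(205.1140−162.3076)=0.0000; B=V−Δ·S=0.0000
Node (1,1) S=225.4000: V=(p*·1.0000+(1−p*)·0.0000)/1.06=0.5896; Δ=(1.0000−0.0000)/(259.2100−205.1140)=0.0185; B=V−Δ·S=-3.5770
Node (0,0) S=196.0000: V=(p*·0.5896+(1−p*)·0.0000)/1.06=0.3477; Δ=(0.5896−0.0000)/(225.4000−178.3600)=0.0125; B=V−Δ·S=-2.1091
Each (Δ,B) replicates both successor values, so the strategy is self-financing and V0 is arbitrage-free.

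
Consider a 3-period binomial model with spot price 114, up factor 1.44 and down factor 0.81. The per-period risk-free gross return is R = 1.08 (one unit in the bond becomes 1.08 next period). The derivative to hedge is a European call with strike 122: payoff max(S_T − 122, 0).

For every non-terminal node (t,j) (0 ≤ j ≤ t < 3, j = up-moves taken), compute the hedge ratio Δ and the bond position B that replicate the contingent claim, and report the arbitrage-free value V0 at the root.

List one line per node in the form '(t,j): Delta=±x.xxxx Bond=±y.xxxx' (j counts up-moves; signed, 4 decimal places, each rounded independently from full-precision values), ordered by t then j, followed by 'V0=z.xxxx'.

Since d<R<u, set p* = (R−d)/(u−d) = 0.4286; price each node as the discounted p*-expectation of its children.
At expiry t=3: V(3,0)=0.0000, V(3,1)=0.0000, V(3,2)=69.4762, V(3,3)=218.4022
(2,0): S=74.7954. Δ = (V_up−V_dn)/(S_up−S_dn) = (0.0000−0.0000)/(107.7054−60.5843) = 0.0000. V = [p*·0.0000 + (1−p*)·0.0000]/1.08 = 0.0000. B = V − Δ·S = 0.0000.
(2,1): S=132.9696. Δ = (V_up−V_dn)/(S_up−S_dn) = (69.4762−0.0000)/(191.4762−107.7054) = 0.8294. V = [p*·69.4762 + (1−p*)·0.0000]/1.08 = 27.5699. B = V − Δ·S = -82.7098.
(2,2): S=236.3904. Δ = (V_up−V_dn)/(S_up−S_dn) = (218.4022−69.4762)/(340.4022−191.4762) = 1.0000. V = [p*·218.4022 + (1−p*)·69.4762]/1.08 = 123.4274. B = V − Δ·S = -112.9630.
(1,0): S=92.3400. Δ = (V_up−V_dn)/(S_up−S_dn) = (27.5699−0.0000)/(132.9696−74.7954) = 0.4739. V = [p*·27.5699 + (1−p*)·0.0000]/1.08 = 10.9404. B = V − Δ·S = -32.8213.
(1,1): S=164.1600. Δ = (V_up−V_dn)/(S_up−S_dn) = (123.4274−27.5699)/(236.3904−132.9696) = 0.9269. V = [p*·123.4274 + (1−p*)·27.5699]/1.08 = 63.5664. B = V − Δ·S = -88.5884.
(0,0): S=114.0000. Δ = (V_up−V_dn)/(S_up−S_dn) = (63.5664−10.9404)/(164.1600−92.3400) = 0.7327. V = [p*·63.5664 + (1−p*)·10.9404]/1.08 = 31.0134. B = V − Δ·S = -52.5199.
The time-0 hedge costs 31.0134, which is the no-arbitrage price.

(0,0): Delta=0.7327 Bond=-52.5199
(1,0): Delta=0.4739 Bond=-32.8213
(1,1): Delta=0.9269 Bond=-88.5884
(2,0): Delta=0.0000 Bond=0.0000
(2,1): Delta=0.8294 Bond=-82.7098
(2,2): Delta=1.0000 Bond=-112.9630
V0=31.0134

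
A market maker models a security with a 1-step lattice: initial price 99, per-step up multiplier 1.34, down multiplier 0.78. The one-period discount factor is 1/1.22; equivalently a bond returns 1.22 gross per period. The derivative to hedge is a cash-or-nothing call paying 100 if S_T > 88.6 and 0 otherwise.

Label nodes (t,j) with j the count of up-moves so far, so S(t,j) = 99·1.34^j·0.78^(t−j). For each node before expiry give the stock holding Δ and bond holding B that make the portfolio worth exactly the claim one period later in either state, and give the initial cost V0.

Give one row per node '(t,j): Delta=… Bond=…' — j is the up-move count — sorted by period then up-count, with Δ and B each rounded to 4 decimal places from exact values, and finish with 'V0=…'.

No-arbitrage ⇒ martingale measure with p* = (R−d)/(u−d) = 0.7857.
Terminal values V(1,·): V(1,0)=0.0000, V(1,1)=100.0000
  t=0,j=0: stock 99.0000 → up 132.6600 (V=100.0000), down 77.2200 (V=0.0000). Price 64.4028; hedge Δ=1.8038, bond B=-114.1686.
Each (Δ,B) replicates both successor values, so the strategy is self-financing and V0 is arbitrage-free.

(0,0): Delta=1.8038 Bond=-114.1686
V0=64.4028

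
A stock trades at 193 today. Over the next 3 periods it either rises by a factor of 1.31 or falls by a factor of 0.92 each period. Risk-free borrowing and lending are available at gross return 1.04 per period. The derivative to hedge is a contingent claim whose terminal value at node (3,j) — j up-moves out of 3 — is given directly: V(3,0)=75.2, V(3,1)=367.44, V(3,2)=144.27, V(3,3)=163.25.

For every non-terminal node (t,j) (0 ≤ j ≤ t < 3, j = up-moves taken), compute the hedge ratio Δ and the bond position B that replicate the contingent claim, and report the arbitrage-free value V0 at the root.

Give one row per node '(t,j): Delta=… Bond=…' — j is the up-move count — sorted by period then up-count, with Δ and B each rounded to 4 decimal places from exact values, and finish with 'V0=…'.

(0,0): Delta=0.5747 Bond=85.2336
(1,0): Delta=1.8558 Bond=-138.8335
(1,1): Delta=-1.4497 Bond=600.4649
(2,0): Delta=4.5871 Bond=-590.5641
(2,1): Delta=-2.4601 Bond=859.5118
(2,2): Delta=0.1469 Bond=95.6699
V0=196.1478

Risk-neutral probability p* = (R−d)/(u−d) = (1.04−0.92)/(1.31−0.92) = 0.3077.
Payoff layer (t=3): V(3,0)=75.2000, V(3,1)=367.4400, V(3,2)=144.2700, V(3,3)=163.2500
(2,0): S=163.3552. Δ = (V_up−V_dn)/(S_up−S_dn) = (367.4400−75.2000)/(213.9953−150.2868) = 4.5871. V = [p*·367.4400 + (1−p*)·75.2000]/1.04 = 158.7692. B = V − Δ·S = -590.5641.
(2,1): S=232.6036. Δ = (V_up−V_dn)/(S_up−S_dn) = (144.2700−367.4400)/(304.7107−213.9953) = -2.4601. V = [p*·144.2700 + (1−p*)·367.4400]/1.04 = 287.2811. B = V − Δ·S = 859.5118.
(2,2): S=331.2073. Δ = (V_up−V_dn)/(S_up−S_dn) = (163.2500−144.2700)/(433.8816−304.7107) = 0.1469. V = [p*·163.2500 + (1−p*)·144.2700]/1.04 = 144.3365. B = V − Δ·S = 95.6699.
(1,0): S=177.5600. Δ = (V_up−V_dn)/(S_up−S_dn) = (287.2811−158.7692)/(232.6036−163.3552) = 1.8558. V = [p*·287.2811 + (1−p*)·158.7692]/1.04 = 190.6840. B = V − Δ·S = -138.8335.
(1,1): S=252.8300. Δ = (V_up−V_dn)/(S_up−S_dn) = (144.3365−287.2811)/(331.2073−232.6036) = -1.4497. V = [p*·144.3365 + (1−p*)·287.2811]/1.04 = 233.9405. B = V − Δ·S = 600.4649.
(0,0): S=193.0000. Δ = (V_up−V_dn)/(S_up−S_dn) = (233.9405−190.6840)/(252.8300−177.5600) = 0.5747. V = [p*·233.9405 + (1−p*)·190.6840]/1.04 = 196.1478. B = V − Δ·S = 85.2336.
Each (Δ,B) replicates both successor values, so the strategy is self-financing and V0 is arbitrage-free.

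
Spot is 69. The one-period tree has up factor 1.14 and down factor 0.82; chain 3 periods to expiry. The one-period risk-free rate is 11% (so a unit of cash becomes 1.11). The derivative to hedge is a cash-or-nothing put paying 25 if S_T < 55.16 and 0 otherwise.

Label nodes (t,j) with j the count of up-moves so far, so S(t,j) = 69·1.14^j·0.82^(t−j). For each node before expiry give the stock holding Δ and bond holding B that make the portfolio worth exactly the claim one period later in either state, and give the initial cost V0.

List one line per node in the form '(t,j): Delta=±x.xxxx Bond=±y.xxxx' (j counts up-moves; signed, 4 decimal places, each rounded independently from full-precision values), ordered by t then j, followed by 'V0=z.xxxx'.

The replicating-portfolio and risk-neutral prices coincide; use p* = (1.11−0.82)/(1.14−0.82) = 0.9063 for the latter.
Payoff layer (t=3): V(3,0)=25.0000, V(3,1)=25.0000, V(3,2)=0.0000, V(3,3)=0.0000
  t=2,j=0: stock 46.3956 → up 52.8910 (V=25.0000), down 38.0444 (V=25.0000). Price 22.5225; hedge Δ=0.0000, bond B=22.5225.
  t=2,j=1: stock 64.5012 → up 73.5314 (V=0.0000), down 52.8910 (V=25.0000). Price 2.1115; hedge Δ=-1.2112, bond B=80.2365.
  t=2,j=2: stock 89.6724 → up 102.2265 (V=0.0000), down 73.5314 (V=0.0000). Price 0.0000; hedge Δ=0.0000, bond B=0.0000.
  t=1,j=0: stock 56.5800 → up 64.5012 (V=2.1115), down 46.3956 (V=22.5225). Price 3.6261; hedge Δ=-1.1273, bond B=67.4106.
  t=1,j=1: stock 78.6600 → up 89.6724 (V=0.0000), down 64.5012 (V=2.1115). Price 0.1783; hedge Δ=-0.0839, bond B=6.7767.
  t=0,j=0: stock 69.0000 → up 78.6600 (V=0.1783), down 56.5800 (V=3.6261). Price 0.4519; hedge Δ=-0.1562, bond B=11.2263.
Each (Δ,B) replicates both successor values, so the strategy is self-financing and V0 is arbitrage-free.

(0,0): Delta=-0.1562 Bond=11.2263
(1,0): Delta=-1.1273 Bond=67.4106
(1,1): Delta=-0.0839 Bond=6.7767
(2,0): Delta=0.0000 Bond=22.5225
(2,1): Delta=-1.2112 Bond=80.2365
(2,2): Delta=0.0000 Bond=0.0000
V0=0.4519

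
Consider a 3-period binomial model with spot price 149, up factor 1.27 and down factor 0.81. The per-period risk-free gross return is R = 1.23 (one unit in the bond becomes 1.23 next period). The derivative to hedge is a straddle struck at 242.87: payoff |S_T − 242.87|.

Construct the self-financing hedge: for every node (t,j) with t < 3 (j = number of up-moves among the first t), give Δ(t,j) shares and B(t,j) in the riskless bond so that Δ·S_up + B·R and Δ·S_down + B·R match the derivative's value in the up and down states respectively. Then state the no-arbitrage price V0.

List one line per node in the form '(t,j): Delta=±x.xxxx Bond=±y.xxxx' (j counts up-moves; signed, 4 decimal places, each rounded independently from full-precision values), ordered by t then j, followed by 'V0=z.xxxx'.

(0,0): Delta=0.0023 Bond=32.1620
(1,0): Delta=-1.0000 Bond=160.5328
(1,1): Delta=0.0632 Bond=28.0380
(2,0): Delta=-1.0000 Bond=197.4553
(2,1): Delta=-1.0000 Bond=197.4553
(2,2): Delta=0.1278 Bond=18.9659
V0=32.5120

No-arbitrage ⇒ martingale measure with p* = (R−d)/(u−d) = 0.9130.
Terminal values V(3,·): V(3,0)=163.6853, V(3,1)=118.7162, V(3,2)=48.2091, V(3,3)=62.3391
  t=2,j=0: stock 97.7589 → up 124.1538 (V=118.7162), down 79.1847 (V=163.6853). Price 99.6964; hedge Δ=-1.0000, bond B=197.4553.
  t=2,j=1: stock 153.2763 → up 194.6609 (V=48.2091), down 124.1538 (V=118.7162). Price 44.1790; hedge Δ=-1.0000, bond B=197.4553.
  t=2,j=2: stock 240.3221 → up 305.2091 (V=62.3391), down 194.6609 (V=48.2091). Price 49.6832; hedge Δ=0.1278, bond B=18.9659.
  t=1,j=0: stock 120.6900 → up 153.2763 (V=44.1790), down 97.7589 (V=99.6964). Price 39.8428; hedge Δ=-1.0000, bond B=160.5328.
  t=1,j=1: stock 189.2300 → up 240.3221 (V=49.6832), down 153.2763 (V=44.1790). Price 40.0037; hedge Δ=0.0632, bond B=28.0380.
  t=0,j=0: stock 149.0000 → up 189.2300 (V=40.0037), down 120.6900 (V=39.8428). Price 32.5120; hedge Δ=0.0023, bond B=32.1620.
Root portfolio cost Δ·149+B reproduces V0=32.5120.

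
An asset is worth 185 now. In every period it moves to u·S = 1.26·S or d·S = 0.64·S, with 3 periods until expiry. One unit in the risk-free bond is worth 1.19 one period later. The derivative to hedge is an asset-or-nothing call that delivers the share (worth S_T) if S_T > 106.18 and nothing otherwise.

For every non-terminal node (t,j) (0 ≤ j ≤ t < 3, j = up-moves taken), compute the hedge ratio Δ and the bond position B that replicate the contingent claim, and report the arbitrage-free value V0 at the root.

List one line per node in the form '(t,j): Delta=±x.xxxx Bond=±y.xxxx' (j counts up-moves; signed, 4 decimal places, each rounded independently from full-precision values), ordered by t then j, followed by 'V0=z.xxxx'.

(0,0): Delta=1.1141 Bond=-23.0647
(1,0): Delta=1.9089 Bond=-121.5509
(1,1): Delta=1.0627 Bond=-15.4701
(2,0): Delta=0.0000 Bond=0.0000
(2,1): Delta=2.0323 Bond=-163.0550
(2,2): Delta=1.0000 Bond=0.0000
V0=183.0365

Under the risk-neutral measure, an up-move has probability p* = (R−d)/(u−d) = 0.8871 and values discount at R = 1.19.
Terminal values V(3,·): V(3,0)=0.0000, V(3,1)=0.0000, V(3,2)=187.9718, V(3,3)=370.0696
  t=2,j=0: stock 75.7760 → up 95.4778 (V=0.0000), down 48.4966 (V=0.0000). Price 0.0000; hedge Δ=0.0000, bond B=0.0000.
  t=2,j=1: stock 149.1840 → up 187.9718 (V=187.9718), down 95.4778 (V=0.0000). Price 140.1254; hedge Δ=2.0323, bond B=-163.0550.
  t=2,j=2: stock 293.7060 → up 370.0696 (V=370.0696), down 187.9718 (V=187.9718). Price 293.7060; hedge Δ=1.0000, bond B=0.0000.
  t=1,j=0: stock 118.4000 → up 149.1840 (V=140.1254), down 75.7760 (V=0.0000). Price 104.4578; hedge Δ=1.9089, bond B=-121.5509.
  t=1,j=1: stock 233.1000 → up 293.7060 (V=293.7060), down 149.1840 (V=140.1254). Price 232.2405; hedge Δ=1.0627, bond B=-15.4701.
  t=0,j=0: stock 185.0000 → up 233.1000 (V=232.2405), down 118.4000 (V=104.4578). Price 183.0365; hedge Δ=1.1141, bond B=-23.0647.
The time-0 hedge costs 183.0365, which is the no-arbitrage price.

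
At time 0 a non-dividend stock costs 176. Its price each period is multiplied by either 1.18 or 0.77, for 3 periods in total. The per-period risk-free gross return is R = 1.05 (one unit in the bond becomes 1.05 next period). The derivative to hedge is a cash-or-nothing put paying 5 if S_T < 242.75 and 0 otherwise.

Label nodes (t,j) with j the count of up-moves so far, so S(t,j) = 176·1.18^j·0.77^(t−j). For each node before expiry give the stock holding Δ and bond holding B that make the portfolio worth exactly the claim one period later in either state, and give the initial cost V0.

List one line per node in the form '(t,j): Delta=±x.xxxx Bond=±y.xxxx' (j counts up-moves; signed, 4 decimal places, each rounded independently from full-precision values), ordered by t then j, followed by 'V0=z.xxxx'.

(0,0): Delta=-0.0293 Bond=8.1024
(1,0): Delta=0.0000 Bond=4.5351
(1,1): Delta=-0.0382 Bond=10.3518
(2,0): Delta=0.0000 Bond=4.7619
(2,1): Delta=0.0000 Bond=4.7619
(2,2): Delta=-0.0498 Bond=13.7050
V0=2.9435

Since d<R<u, set p* = (R−d)/(u−d) = 0.6829; price each node as the discounted p*-expectation of its children.
At expiry t=3: V(3,0)=5.0000, V(3,1)=5.0000, V(3,2)=5.0000, V(3,3)=0.0000
  t=2,j=0: stock 104.3504 → up 123.1335 (V=5.0000), down 80.3498 (V=5.0000). Price 4.7619; hedge Δ=0.0000, bond B=4.7619.
  t=2,j=1: stock 159.9136 → up 188.6980 (V=5.0000), down 123.1335 (V=5.0000). Price 4.7619; hedge Δ=0.0000, bond B=4.7619.
  t=2,j=2: stock 245.0624 → up 289.1736 (V=0.0000), down 188.6980 (V=5.0000). Price 1.5099; hedge Δ=-0.0498, bond B=13.7050.
  t=1,j=0: stock 135.5200 → up 159.9136 (V=4.7619), down 104.3504 (V=4.7619). Price 4.5351; hedge Δ=0.0000, bond B=4.5351.
  t=1,j=1: stock 207.6800 → up 245.0624 (V=1.5099), down 159.9136 (V=4.7619). Price 2.4200; hedge Δ=-0.0382, bond B=10.3518.
  t=0,j=0: stock 176.0000 → up 207.6800 (V=2.4200), down 135.5200 (V=4.5351). Price 2.9435; hedge Δ=-0.0293, bond B=8.1024.
Self-financing check: at every node Δ·S+B equals the discounted successor values.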